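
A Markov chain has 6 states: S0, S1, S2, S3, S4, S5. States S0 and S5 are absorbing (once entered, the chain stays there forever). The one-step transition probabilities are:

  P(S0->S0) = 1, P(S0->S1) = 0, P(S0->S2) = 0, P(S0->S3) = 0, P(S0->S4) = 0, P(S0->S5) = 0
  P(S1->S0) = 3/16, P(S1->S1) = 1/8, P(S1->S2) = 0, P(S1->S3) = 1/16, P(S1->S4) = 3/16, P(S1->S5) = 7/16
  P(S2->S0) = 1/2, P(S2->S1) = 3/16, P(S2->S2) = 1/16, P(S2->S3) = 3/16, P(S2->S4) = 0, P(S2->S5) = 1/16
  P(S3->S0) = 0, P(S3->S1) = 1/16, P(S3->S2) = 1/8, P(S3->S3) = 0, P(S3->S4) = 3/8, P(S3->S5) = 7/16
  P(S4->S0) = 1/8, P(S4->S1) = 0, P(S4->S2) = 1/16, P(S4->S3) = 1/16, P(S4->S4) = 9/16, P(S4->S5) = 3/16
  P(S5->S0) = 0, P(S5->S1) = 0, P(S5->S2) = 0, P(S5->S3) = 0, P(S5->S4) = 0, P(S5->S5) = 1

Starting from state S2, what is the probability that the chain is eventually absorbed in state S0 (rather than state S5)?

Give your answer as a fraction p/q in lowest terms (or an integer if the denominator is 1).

Answer: 13655/21039

Derivation:
Let a_i = P(absorbed in S0 | start in state i).
Boundary conditions: a_S0 = 1, a_S5 = 0.
For each transient state i, a_i = sum_j P(i->j) * a_j:
  a_S1 = 3/16*a_S0 + 1/8*a_S1 + 0*a_S2 + 1/16*a_S3 + 3/16*a_S4 + 7/16*a_S5
  a_S2 = 1/2*a_S0 + 3/16*a_S1 + 1/16*a_S2 + 3/16*a_S3 + 0*a_S4 + 1/16*a_S5
  a_S3 = 0*a_S0 + 1/16*a_S1 + 1/8*a_S2 + 0*a_S3 + 3/8*a_S4 + 7/16*a_S5
  a_S4 = 1/8*a_S0 + 0*a_S1 + 1/16*a_S2 + 1/16*a_S3 + 9/16*a_S4 + 3/16*a_S5

Substituting a_S0 = 1 and a_S5 = 0, rearrange to (I - Q) a = r where r[i] = P(i -> S0):
  [7/8, 0, -1/16, -3/16] . (a_S1, a_S2, a_S3, a_S4) = 3/16
  [-3/16, 15/16, -3/16, 0] . (a_S1, a_S2, a_S3, a_S4) = 1/2
  [-1/16, -1/8, 1, -3/8] . (a_S1, a_S2, a_S3, a_S4) = 0
  [0, -1/16, -1/16, 7/16] . (a_S1, a_S2, a_S3, a_S4) = 1/8

Solving yields:
  a_S1 = 6766/21039
  a_S2 = 13655/21039
  a_S3 = 5405/21039
  a_S4 = 8734/21039

Starting state is S2, so the absorption probability is a_S2 = 13655/21039.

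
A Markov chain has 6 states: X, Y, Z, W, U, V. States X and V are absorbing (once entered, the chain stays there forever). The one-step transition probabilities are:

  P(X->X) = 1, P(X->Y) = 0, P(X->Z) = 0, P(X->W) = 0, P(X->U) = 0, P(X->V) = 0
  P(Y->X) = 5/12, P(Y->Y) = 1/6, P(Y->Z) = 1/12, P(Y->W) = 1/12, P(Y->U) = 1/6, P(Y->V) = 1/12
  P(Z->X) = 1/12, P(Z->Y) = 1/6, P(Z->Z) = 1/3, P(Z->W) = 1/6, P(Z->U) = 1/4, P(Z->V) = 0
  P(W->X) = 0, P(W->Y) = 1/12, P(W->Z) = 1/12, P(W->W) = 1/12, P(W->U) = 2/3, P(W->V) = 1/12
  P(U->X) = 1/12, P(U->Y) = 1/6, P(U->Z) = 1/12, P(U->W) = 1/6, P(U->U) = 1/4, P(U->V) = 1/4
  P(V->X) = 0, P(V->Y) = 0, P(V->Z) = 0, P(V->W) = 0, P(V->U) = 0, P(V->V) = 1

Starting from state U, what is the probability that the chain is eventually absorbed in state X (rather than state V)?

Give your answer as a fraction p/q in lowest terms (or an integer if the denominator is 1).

Answer: 687/1651

Derivation:
Let a_i = P(absorbed in X | start in state i).
Boundary conditions: a_X = 1, a_V = 0.
For each transient state i, a_i = sum_j P(i->j) * a_j:
  a_Y = 5/12*a_X + 1/6*a_Y + 1/12*a_Z + 1/12*a_W + 1/6*a_U + 1/12*a_V
  a_Z = 1/12*a_X + 1/6*a_Y + 1/3*a_Z + 1/6*a_W + 1/4*a_U + 0*a_V
  a_W = 0*a_X + 1/12*a_Y + 1/12*a_Z + 1/12*a_W + 2/3*a_U + 1/12*a_V
  a_U = 1/12*a_X + 1/6*a_Y + 1/12*a_Z + 1/6*a_W + 1/4*a_U + 1/4*a_V

Substituting a_X = 1 and a_V = 0, rearrange to (I - Q) a = r where r[i] = P(i -> X):
  [5/6, -1/12, -1/12, -1/6] . (a_Y, a_Z, a_W, a_U) = 5/12
  [-1/6, 2/3, -1/6, -1/4] . (a_Y, a_Z, a_W, a_U) = 1/12
  [-1/12, -1/12, 11/12, -2/3] . (a_Y, a_Z, a_W, a_U) = 0
  [-1/6, -1/12, -1/6, 3/4] . (a_Y, a_Z, a_W, a_U) = 1/12

Solving yields:
  a_Y = 1123/1651
  a_Z = 916/1651
  a_W = 685/1651
  a_U = 687/1651

Starting state is U, so the absorption probability is a_U = 687/1651.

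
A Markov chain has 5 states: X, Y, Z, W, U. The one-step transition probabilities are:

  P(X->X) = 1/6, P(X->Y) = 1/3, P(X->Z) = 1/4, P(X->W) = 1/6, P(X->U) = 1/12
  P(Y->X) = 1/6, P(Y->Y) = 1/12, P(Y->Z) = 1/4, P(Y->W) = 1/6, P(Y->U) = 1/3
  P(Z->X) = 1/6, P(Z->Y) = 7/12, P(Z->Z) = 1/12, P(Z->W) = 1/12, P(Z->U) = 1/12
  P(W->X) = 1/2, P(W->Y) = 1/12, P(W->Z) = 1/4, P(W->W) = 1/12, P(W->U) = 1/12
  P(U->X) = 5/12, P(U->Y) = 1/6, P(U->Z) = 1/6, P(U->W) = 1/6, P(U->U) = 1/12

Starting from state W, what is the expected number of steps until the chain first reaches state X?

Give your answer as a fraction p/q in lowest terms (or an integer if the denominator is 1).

Answer: 2988/1061

Derivation:
Let h_i = expected steps to first reach X from state i.
Boundary: h_X = 0.
First-step equations for the other states:
  h_Y = 1 + 1/6*h_X + 1/12*h_Y + 1/4*h_Z + 1/6*h_W + 1/3*h_U
  h_Z = 1 + 1/6*h_X + 7/12*h_Y + 1/12*h_Z + 1/12*h_W + 1/12*h_U
  h_W = 1 + 1/2*h_X + 1/12*h_Y + 1/4*h_Z + 1/12*h_W + 1/12*h_U
  h_U = 1 + 5/12*h_X + 1/6*h_Y + 1/6*h_Z + 1/6*h_W + 1/12*h_U

Substituting h_X = 0 and rearranging gives the linear system (I - Q) h = 1:
  [11/12, -1/4, -1/6, -1/3] . (h_Y, h_Z, h_W, h_U) = 1
  [-7/12, 11/12, -1/12, -1/12] . (h_Y, h_Z, h_W, h_U) = 1
  [-1/12, -1/4, 11/12, -1/12] . (h_Y, h_Z, h_W, h_U) = 1
  [-1/6, -1/6, -1/6, 11/12] . (h_Y, h_Z, h_W, h_U) = 1

Solving yields:
  h_Y = 4041/1061
  h_Z = 4293/1061
  h_W = 2988/1061
  h_U = 3216/1061

Starting state is W, so the expected hitting time is h_W = 2988/1061.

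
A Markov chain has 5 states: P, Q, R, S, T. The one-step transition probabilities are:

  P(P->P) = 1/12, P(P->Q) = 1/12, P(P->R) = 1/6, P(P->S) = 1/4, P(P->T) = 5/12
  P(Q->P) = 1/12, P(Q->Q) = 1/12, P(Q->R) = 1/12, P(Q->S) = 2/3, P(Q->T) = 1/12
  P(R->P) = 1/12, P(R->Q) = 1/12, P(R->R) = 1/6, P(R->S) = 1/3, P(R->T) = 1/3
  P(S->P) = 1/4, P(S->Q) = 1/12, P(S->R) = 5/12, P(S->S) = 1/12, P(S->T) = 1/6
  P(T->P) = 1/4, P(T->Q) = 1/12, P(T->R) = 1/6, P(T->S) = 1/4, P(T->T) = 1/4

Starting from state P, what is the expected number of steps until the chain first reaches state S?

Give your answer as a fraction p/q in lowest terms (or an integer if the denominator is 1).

Answer: 1728/515

Derivation:
Let h_i = expected steps to first reach S from state i.
Boundary: h_S = 0.
First-step equations for the other states:
  h_P = 1 + 1/12*h_P + 1/12*h_Q + 1/6*h_R + 1/4*h_S + 5/12*h_T
  h_Q = 1 + 1/12*h_P + 1/12*h_Q + 1/12*h_R + 2/3*h_S + 1/12*h_T
  h_R = 1 + 1/12*h_P + 1/12*h_Q + 1/6*h_R + 1/3*h_S + 1/3*h_T
  h_T = 1 + 1/4*h_P + 1/12*h_Q + 1/6*h_R + 1/4*h_S + 1/4*h_T

Substituting h_S = 0 and rearranging gives the linear system (I - Q) h = 1:
  [11/12, -1/12, -1/6, -5/12] . (h_P, h_Q, h_R, h_T) = 1
  [-1/12, 11/12, -1/12, -1/12] . (h_P, h_Q, h_R, h_T) = 1
  [-1/12, -1/12, 5/6, -1/3] . (h_P, h_Q, h_R, h_T) = 1
  [-1/4, -1/12, -1/6, 3/4] . (h_P, h_Q, h_R, h_T) = 1

Solving yields:
  h_P = 1728/515
  h_Q = 204/103
  h_R = 1584/515
  h_T = 1728/515

Starting state is P, so the expected hitting time is h_P = 1728/515.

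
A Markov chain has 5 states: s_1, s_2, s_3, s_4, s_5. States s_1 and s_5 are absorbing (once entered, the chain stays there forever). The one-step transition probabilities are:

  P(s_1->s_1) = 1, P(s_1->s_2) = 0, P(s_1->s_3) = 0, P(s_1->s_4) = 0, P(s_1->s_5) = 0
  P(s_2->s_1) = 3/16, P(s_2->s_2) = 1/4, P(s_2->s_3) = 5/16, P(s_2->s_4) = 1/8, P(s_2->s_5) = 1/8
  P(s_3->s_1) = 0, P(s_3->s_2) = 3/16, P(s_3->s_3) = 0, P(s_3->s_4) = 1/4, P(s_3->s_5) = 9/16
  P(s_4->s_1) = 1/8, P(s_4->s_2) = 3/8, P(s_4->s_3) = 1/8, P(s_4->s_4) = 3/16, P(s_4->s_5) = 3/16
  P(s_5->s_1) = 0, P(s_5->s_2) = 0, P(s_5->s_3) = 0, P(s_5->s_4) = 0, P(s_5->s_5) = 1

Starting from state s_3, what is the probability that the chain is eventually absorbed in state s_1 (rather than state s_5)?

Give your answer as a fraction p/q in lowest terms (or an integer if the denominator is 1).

Let a_i = P(absorbed in s_1 | start in state i).
Boundary conditions: a_s_1 = 1, a_s_5 = 0.
For each transient state i, a_i = sum_j P(i->j) * a_j:
  a_s_2 = 3/16*a_s_1 + 1/4*a_s_2 + 5/16*a_s_3 + 1/8*a_s_4 + 1/8*a_s_5
  a_s_3 = 0*a_s_1 + 3/16*a_s_2 + 0*a_s_3 + 1/4*a_s_4 + 9/16*a_s_5
  a_s_4 = 1/8*a_s_1 + 3/8*a_s_2 + 1/8*a_s_3 + 3/16*a_s_4 + 3/16*a_s_5

Substituting a_s_1 = 1 and a_s_5 = 0, rearrange to (I - Q) a = r where r[i] = P(i -> s_1):
  [3/4, -5/16, -1/8] . (a_s_2, a_s_3, a_s_4) = 3/16
  [-3/16, 1, -1/4] . (a_s_2, a_s_3, a_s_4) = 0
  [-3/8, -1/8, 13/16] . (a_s_2, a_s_3, a_s_4) = 1/8

Solving yields:
  a_s_2 = 64/171
  a_s_3 = 3/19
  a_s_4 = 20/57

Starting state is s_3, so the absorption probability is a_s_3 = 3/19.

Answer: 3/19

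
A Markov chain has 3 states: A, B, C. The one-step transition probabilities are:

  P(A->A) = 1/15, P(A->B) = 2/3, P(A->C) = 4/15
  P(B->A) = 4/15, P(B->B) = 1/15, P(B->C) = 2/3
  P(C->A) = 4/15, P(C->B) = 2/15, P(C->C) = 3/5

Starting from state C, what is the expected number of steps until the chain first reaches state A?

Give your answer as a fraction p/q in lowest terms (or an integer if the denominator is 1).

Answer: 15/4

Derivation:
Let h_i = expected steps to first reach A from state i.
Boundary: h_A = 0.
First-step equations for the other states:
  h_B = 1 + 4/15*h_A + 1/15*h_B + 2/3*h_C
  h_C = 1 + 4/15*h_A + 2/15*h_B + 3/5*h_C

Substituting h_A = 0 and rearranging gives the linear system (I - Q) h = 1:
  [14/15, -2/3] . (h_B, h_C) = 1
  [-2/15, 2/5] . (h_B, h_C) = 1

Solving yields:
  h_B = 15/4
  h_C = 15/4

Starting state is C, so the expected hitting time is h_C = 15/4.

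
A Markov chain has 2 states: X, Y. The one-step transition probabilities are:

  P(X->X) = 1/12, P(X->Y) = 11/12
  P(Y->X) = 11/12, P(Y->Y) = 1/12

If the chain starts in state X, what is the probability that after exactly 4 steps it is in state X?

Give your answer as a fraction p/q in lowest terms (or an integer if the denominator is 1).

Computing P^4 by repeated multiplication:
P^1 =
  X: [1/12, 11/12]
  Y: [11/12, 1/12]
P^2 =
  X: [61/72, 11/72]
  Y: [11/72, 61/72]
P^3 =
  X: [91/432, 341/432]
  Y: [341/432, 91/432]
P^4 =
  X: [1921/2592, 671/2592]
  Y: [671/2592, 1921/2592]

(P^4)[X -> X] = 1921/2592

Answer: 1921/2592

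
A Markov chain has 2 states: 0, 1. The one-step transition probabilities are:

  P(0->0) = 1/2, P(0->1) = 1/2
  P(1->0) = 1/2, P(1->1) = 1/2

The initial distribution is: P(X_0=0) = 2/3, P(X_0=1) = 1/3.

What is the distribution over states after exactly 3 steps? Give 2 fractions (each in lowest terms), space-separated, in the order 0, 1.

Propagating the distribution step by step (d_{t+1} = d_t * P):
d_0 = (0=2/3, 1=1/3)
  d_1[0] = 2/3*1/2 + 1/3*1/2 = 1/2
  d_1[1] = 2/3*1/2 + 1/3*1/2 = 1/2
d_1 = (0=1/2, 1=1/2)
  d_2[0] = 1/2*1/2 + 1/2*1/2 = 1/2
  d_2[1] = 1/2*1/2 + 1/2*1/2 = 1/2
d_2 = (0=1/2, 1=1/2)
  d_3[0] = 1/2*1/2 + 1/2*1/2 = 1/2
  d_3[1] = 1/2*1/2 + 1/2*1/2 = 1/2
d_3 = (0=1/2, 1=1/2)

Answer: 1/2 1/2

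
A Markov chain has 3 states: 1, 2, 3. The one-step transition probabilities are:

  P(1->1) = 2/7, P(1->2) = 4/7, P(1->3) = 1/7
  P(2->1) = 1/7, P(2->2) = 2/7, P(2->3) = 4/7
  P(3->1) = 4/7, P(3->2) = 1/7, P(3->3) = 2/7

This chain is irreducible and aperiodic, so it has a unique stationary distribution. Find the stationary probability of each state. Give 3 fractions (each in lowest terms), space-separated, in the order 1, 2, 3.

Answer: 1/3 1/3 1/3

Derivation:
The stationary distribution satisfies pi = pi * P, i.e.:
  pi_1 = 2/7*pi_1 + 1/7*pi_2 + 4/7*pi_3
  pi_2 = 4/7*pi_1 + 2/7*pi_2 + 1/7*pi_3
  pi_3 = 1/7*pi_1 + 4/7*pi_2 + 2/7*pi_3
with normalization: pi_1 + pi_2 + pi_3 = 1.

Using the first 2 balance equations plus normalization, the linear system A*pi = b is:
  [-5/7, 1/7, 4/7] . pi = 0
  [4/7, -5/7, 1/7] . pi = 0
  [1, 1, 1] . pi = 1

Solving yields:
  pi_1 = 1/3
  pi_2 = 1/3
  pi_3 = 1/3

Verification (pi * P):
  1/3*2/7 + 1/3*1/7 + 1/3*4/7 = 1/3 = pi_1  (ok)
  1/3*4/7 + 1/3*2/7 + 1/3*1/7 = 1/3 = pi_2  (ok)
  1/3*1/7 + 1/3*4/7 + 1/3*2/7 = 1/3 = pi_3  (ok)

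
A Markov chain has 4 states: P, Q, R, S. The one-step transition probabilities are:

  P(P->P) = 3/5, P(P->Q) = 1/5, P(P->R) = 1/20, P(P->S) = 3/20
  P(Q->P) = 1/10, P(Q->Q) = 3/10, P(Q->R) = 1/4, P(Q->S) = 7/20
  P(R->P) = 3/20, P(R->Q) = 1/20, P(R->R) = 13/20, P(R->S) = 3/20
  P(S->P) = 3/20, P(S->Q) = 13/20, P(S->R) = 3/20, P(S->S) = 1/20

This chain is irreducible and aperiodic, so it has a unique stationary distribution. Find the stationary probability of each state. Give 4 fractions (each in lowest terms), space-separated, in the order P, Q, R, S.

The stationary distribution satisfies pi = pi * P, i.e.:
  pi_P = 3/5*pi_P + 1/10*pi_Q + 3/20*pi_R + 3/20*pi_S
  pi_Q = 1/5*pi_P + 3/10*pi_Q + 1/20*pi_R + 13/20*pi_S
  pi_R = 1/20*pi_P + 1/4*pi_Q + 13/20*pi_R + 3/20*pi_S
  pi_S = 3/20*pi_P + 7/20*pi_Q + 3/20*pi_R + 1/20*pi_S
with normalization: pi_P + pi_Q + pi_R + pi_S = 1.

Using the first 3 balance equations plus normalization, the linear system A*pi = b is:
  [-2/5, 1/10, 3/20, 3/20] . pi = 0
  [1/5, -7/10, 1/20, 13/20] . pi = 0
  [1/20, 1/4, -7/20, 3/20] . pi = 0
  [1, 1, 1, 1] . pi = 1

Solving yields:
  pi_P = 197/792
  pi_Q = 19/72
  pi_R = 10/33
  pi_S = 73/396

Verification (pi * P):
  197/792*3/5 + 19/72*1/10 + 10/33*3/20 + 73/396*3/20 = 197/792 = pi_P  (ok)
  197/792*1/5 + 19/72*3/10 + 10/33*1/20 + 73/396*13/20 = 19/72 = pi_Q  (ok)
  197/792*1/20 + 19/72*1/4 + 10/33*13/20 + 73/396*3/20 = 10/33 = pi_R  (ok)
  197/792*3/20 + 19/72*7/20 + 10/33*3/20 + 73/396*1/20 = 73/396 = pi_S  (ok)

Answer: 197/792 19/72 10/33 73/396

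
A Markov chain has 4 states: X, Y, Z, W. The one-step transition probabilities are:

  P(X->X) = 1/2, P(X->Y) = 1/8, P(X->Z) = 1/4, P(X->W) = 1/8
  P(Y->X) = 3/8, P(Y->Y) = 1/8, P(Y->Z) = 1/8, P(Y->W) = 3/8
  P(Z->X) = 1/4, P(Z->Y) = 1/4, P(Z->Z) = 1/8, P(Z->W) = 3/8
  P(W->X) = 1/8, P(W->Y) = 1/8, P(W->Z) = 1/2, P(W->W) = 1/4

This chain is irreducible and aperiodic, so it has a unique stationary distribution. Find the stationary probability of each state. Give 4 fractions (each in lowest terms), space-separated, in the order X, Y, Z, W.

Answer: 6/19 3/19 5/19 5/19

Derivation:
The stationary distribution satisfies pi = pi * P, i.e.:
  pi_X = 1/2*pi_X + 3/8*pi_Y + 1/4*pi_Z + 1/8*pi_W
  pi_Y = 1/8*pi_X + 1/8*pi_Y + 1/4*pi_Z + 1/8*pi_W
  pi_Z = 1/4*pi_X + 1/8*pi_Y + 1/8*pi_Z + 1/2*pi_W
  pi_W = 1/8*pi_X + 3/8*pi_Y + 3/8*pi_Z + 1/4*pi_W
with normalization: pi_X + pi_Y + pi_Z + pi_W = 1.

Using the first 3 balance equations plus normalization, the linear system A*pi = b is:
  [-1/2, 3/8, 1/4, 1/8] . pi = 0
  [1/8, -7/8, 1/4, 1/8] . pi = 0
  [1/4, 1/8, -7/8, 1/2] . pi = 0
  [1, 1, 1, 1] . pi = 1

Solving yields:
  pi_X = 6/19
  pi_Y = 3/19
  pi_Z = 5/19
  pi_W = 5/19

Verification (pi * P):
  6/19*1/2 + 3/19*3/8 + 5/19*1/4 + 5/19*1/8 = 6/19 = pi_X  (ok)
  6/19*1/8 + 3/19*1/8 + 5/19*1/4 + 5/19*1/8 = 3/19 = pi_Y  (ok)
  6/19*1/4 + 3/19*1/8 + 5/19*1/8 + 5/19*1/2 = 5/19 = pi_Z  (ok)
  6/19*1/8 + 3/19*3/8 + 5/19*3/8 + 5/19*1/4 = 5/19 = pi_W  (ok)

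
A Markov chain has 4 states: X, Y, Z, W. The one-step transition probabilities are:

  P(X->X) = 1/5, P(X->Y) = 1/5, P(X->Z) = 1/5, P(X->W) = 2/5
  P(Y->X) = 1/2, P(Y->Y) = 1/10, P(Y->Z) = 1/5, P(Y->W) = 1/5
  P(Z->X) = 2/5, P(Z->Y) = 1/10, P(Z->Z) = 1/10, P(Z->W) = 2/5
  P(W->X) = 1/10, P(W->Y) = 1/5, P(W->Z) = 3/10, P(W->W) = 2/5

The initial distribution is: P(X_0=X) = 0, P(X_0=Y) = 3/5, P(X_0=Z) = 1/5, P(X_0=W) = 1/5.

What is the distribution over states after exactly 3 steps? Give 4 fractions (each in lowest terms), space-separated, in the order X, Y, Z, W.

Propagating the distribution step by step (d_{t+1} = d_t * P):
d_0 = (X=0, Y=3/5, Z=1/5, W=1/5)
  d_1[X] = 0*1/5 + 3/5*1/2 + 1/5*2/5 + 1/5*1/10 = 2/5
  d_1[Y] = 0*1/5 + 3/5*1/10 + 1/5*1/10 + 1/5*1/5 = 3/25
  d_1[Z] = 0*1/5 + 3/5*1/5 + 1/5*1/10 + 1/5*3/10 = 1/5
  d_1[W] = 0*2/5 + 3/5*1/5 + 1/5*2/5 + 1/5*2/5 = 7/25
d_1 = (X=2/5, Y=3/25, Z=1/5, W=7/25)
  d_2[X] = 2/5*1/5 + 3/25*1/2 + 1/5*2/5 + 7/25*1/10 = 31/125
  d_2[Y] = 2/5*1/5 + 3/25*1/10 + 1/5*1/10 + 7/25*1/5 = 21/125
  d_2[Z] = 2/5*1/5 + 3/25*1/5 + 1/5*1/10 + 7/25*3/10 = 26/125
  d_2[W] = 2/5*2/5 + 3/25*1/5 + 1/5*2/5 + 7/25*2/5 = 47/125
d_2 = (X=31/125, Y=21/125, Z=26/125, W=47/125)
  d_3[X] = 31/125*1/5 + 21/125*1/2 + 26/125*2/5 + 47/125*1/10 = 159/625
  d_3[Y] = 31/125*1/5 + 21/125*1/10 + 26/125*1/10 + 47/125*1/5 = 203/1250
  d_3[Z] = 31/125*1/5 + 21/125*1/5 + 26/125*1/10 + 47/125*3/10 = 271/1250
  d_3[W] = 31/125*2/5 + 21/125*1/5 + 26/125*2/5 + 47/125*2/5 = 229/625
d_3 = (X=159/625, Y=203/1250, Z=271/1250, W=229/625)

Answer: 159/625 203/1250 271/1250 229/625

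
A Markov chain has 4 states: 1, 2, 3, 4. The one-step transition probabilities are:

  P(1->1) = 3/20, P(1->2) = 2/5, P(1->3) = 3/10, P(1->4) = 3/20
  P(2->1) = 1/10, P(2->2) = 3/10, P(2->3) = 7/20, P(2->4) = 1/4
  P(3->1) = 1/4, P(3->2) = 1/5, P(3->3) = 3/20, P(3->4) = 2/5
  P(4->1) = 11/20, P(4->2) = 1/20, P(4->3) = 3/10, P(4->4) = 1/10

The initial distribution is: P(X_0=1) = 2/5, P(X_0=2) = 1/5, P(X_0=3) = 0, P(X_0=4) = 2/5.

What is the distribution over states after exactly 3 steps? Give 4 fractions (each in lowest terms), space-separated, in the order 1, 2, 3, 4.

Propagating the distribution step by step (d_{t+1} = d_t * P):
d_0 = (1=2/5, 2=1/5, 3=0, 4=2/5)
  d_1[1] = 2/5*3/20 + 1/5*1/10 + 0*1/4 + 2/5*11/20 = 3/10
  d_1[2] = 2/5*2/5 + 1/5*3/10 + 0*1/5 + 2/5*1/20 = 6/25
  d_1[3] = 2/5*3/10 + 1/5*7/20 + 0*3/20 + 2/5*3/10 = 31/100
  d_1[4] = 2/5*3/20 + 1/5*1/4 + 0*2/5 + 2/5*1/10 = 3/20
d_1 = (1=3/10, 2=6/25, 3=31/100, 4=3/20)
  d_2[1] = 3/10*3/20 + 6/25*1/10 + 31/100*1/4 + 3/20*11/20 = 229/1000
  d_2[2] = 3/10*2/5 + 6/25*3/10 + 31/100*1/5 + 3/20*1/20 = 523/2000
  d_2[3] = 3/10*3/10 + 6/25*7/20 + 31/100*3/20 + 3/20*3/10 = 531/2000
  d_2[4] = 3/10*3/20 + 6/25*1/4 + 31/100*2/5 + 3/20*1/10 = 61/250
d_2 = (1=229/1000, 2=523/2000, 3=531/2000, 4=61/250)
  d_3[1] = 229/1000*3/20 + 523/2000*1/10 + 531/2000*1/4 + 61/250*11/20 = 10443/40000
  d_3[2] = 229/1000*2/5 + 523/2000*3/10 + 531/2000*1/5 + 61/250*1/20 = 4707/20000
  d_3[3] = 229/1000*3/10 + 523/2000*7/20 + 531/2000*3/20 + 61/250*3/10 = 1093/4000
  d_3[4] = 229/1000*3/20 + 523/2000*1/4 + 531/2000*2/5 + 61/250*1/10 = 9213/40000
d_3 = (1=10443/40000, 2=4707/20000, 3=1093/4000, 4=9213/40000)

Answer: 10443/40000 4707/20000 1093/4000 9213/40000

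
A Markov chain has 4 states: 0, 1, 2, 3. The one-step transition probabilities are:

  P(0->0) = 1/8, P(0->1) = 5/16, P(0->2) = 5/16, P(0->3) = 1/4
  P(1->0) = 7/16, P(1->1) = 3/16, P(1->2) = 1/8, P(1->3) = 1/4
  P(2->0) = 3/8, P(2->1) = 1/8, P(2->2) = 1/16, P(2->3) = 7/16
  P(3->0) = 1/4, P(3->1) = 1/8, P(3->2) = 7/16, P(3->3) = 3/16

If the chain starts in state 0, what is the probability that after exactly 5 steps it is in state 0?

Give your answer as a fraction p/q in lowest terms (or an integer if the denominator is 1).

Computing P^5 by repeated multiplication:
P^1 =
  0: [1/8, 5/16, 5/16, 1/4]
  1: [7/16, 3/16, 1/8, 1/4]
  2: [3/8, 1/8, 1/16, 7/16]
  3: [1/4, 1/8, 7/16, 3/16]
P^2 =
  0: [85/256, 43/256, 53/256, 75/256]
  1: [63/256, 7/32, 71/256, 33/128]
  2: [15/64, 13/64, 21/64, 15/64]
  3: [19/64, 23/128, 13/64, 41/128]
P^3 =
  0: [1089/4096, 405/2048, 1089/4096, 277/1024]
  1: [151/512, 757/4096, 15/64, 1171/4096]
  2: [307/1024, 93/512, 227/1024, 19/64]
  3: [557/2048, 393/2048, 549/2048, 549/2048]
P^4 =
  0: [9407/32768, 12269/65536, 7955/32768, 18543/65536]
  1: [18159/65536, 12573/65536, 16711/65536, 18093/65536]
  2: [2247/8192, 3155/16384, 2131/8192, 4473/16384]
  3: [9355/32768, 385/2048, 7963/32768, 4645/16384]
P^5 =
  0: [293143/1048576, 199783/1048576, 264319/1048576, 291331/1048576]
  1: [296967/1048576, 99061/524288, 259303/1048576, 36773/131072]
  2: [74537/262144, 49405/262144, 64353/262144, 73849/262144]
  3: [9173/32768, 99761/524288, 16511/65536, 145671/524288]

(P^5)[0 -> 0] = 293143/1048576

Answer: 293143/1048576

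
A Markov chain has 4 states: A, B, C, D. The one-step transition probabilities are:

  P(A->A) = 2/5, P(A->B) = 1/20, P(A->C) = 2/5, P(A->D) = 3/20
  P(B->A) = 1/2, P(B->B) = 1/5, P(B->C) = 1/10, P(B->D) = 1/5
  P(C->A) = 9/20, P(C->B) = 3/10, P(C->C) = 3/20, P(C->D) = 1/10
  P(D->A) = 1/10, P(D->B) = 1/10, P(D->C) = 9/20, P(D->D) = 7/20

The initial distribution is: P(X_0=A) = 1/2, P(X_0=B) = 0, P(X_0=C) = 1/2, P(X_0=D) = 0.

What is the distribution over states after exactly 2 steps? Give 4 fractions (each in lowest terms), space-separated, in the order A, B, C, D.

Answer: 63/160 121/800 57/200 17/100

Derivation:
Propagating the distribution step by step (d_{t+1} = d_t * P):
d_0 = (A=1/2, B=0, C=1/2, D=0)
  d_1[A] = 1/2*2/5 + 0*1/2 + 1/2*9/20 + 0*1/10 = 17/40
  d_1[B] = 1/2*1/20 + 0*1/5 + 1/2*3/10 + 0*1/10 = 7/40
  d_1[C] = 1/2*2/5 + 0*1/10 + 1/2*3/20 + 0*9/20 = 11/40
  d_1[D] = 1/2*3/20 + 0*1/5 + 1/2*1/10 + 0*7/20 = 1/8
d_1 = (A=17/40, B=7/40, C=11/40, D=1/8)
  d_2[A] = 17/40*2/5 + 7/40*1/2 + 11/40*9/20 + 1/8*1/10 = 63/160
  d_2[B] = 17/40*1/20 + 7/40*1/5 + 11/40*3/10 + 1/8*1/10 = 121/800
  d_2[C] = 17/40*2/5 + 7/40*1/10 + 11/40*3/20 + 1/8*9/20 = 57/200
  d_2[D] = 17/40*3/20 + 7/40*1/5 + 11/40*1/10 + 1/8*7/20 = 17/100
d_2 = (A=63/160, B=121/800, C=57/200, D=17/100)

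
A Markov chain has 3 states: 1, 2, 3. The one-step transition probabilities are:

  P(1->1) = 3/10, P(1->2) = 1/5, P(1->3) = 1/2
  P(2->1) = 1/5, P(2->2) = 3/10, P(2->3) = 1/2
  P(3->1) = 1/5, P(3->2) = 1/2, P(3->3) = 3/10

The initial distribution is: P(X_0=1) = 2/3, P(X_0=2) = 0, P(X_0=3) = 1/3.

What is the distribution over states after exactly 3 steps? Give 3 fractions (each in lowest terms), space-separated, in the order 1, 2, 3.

Propagating the distribution step by step (d_{t+1} = d_t * P):
d_0 = (1=2/3, 2=0, 3=1/3)
  d_1[1] = 2/3*3/10 + 0*1/5 + 1/3*1/5 = 4/15
  d_1[2] = 2/3*1/5 + 0*3/10 + 1/3*1/2 = 3/10
  d_1[3] = 2/3*1/2 + 0*1/2 + 1/3*3/10 = 13/30
d_1 = (1=4/15, 2=3/10, 3=13/30)
  d_2[1] = 4/15*3/10 + 3/10*1/5 + 13/30*1/5 = 17/75
  d_2[2] = 4/15*1/5 + 3/10*3/10 + 13/30*1/2 = 9/25
  d_2[3] = 4/15*1/2 + 3/10*1/2 + 13/30*3/10 = 31/75
d_2 = (1=17/75, 2=9/25, 3=31/75)
  d_3[1] = 17/75*3/10 + 9/25*1/5 + 31/75*1/5 = 167/750
  d_3[2] = 17/75*1/5 + 9/25*3/10 + 31/75*1/2 = 9/25
  d_3[3] = 17/75*1/2 + 9/25*1/2 + 31/75*3/10 = 313/750
d_3 = (1=167/750, 2=9/25, 3=313/750)

Answer: 167/750 9/25 313/750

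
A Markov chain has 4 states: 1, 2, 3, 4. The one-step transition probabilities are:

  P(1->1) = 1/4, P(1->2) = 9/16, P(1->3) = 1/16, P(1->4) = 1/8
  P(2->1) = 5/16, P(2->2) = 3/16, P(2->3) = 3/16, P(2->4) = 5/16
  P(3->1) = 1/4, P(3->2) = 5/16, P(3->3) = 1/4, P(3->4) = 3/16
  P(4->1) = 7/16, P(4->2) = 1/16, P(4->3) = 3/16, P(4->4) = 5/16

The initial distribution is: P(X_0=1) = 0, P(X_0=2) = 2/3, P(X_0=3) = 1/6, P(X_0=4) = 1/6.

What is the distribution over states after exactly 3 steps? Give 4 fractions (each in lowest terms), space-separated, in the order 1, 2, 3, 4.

Propagating the distribution step by step (d_{t+1} = d_t * P):
d_0 = (1=0, 2=2/3, 3=1/6, 4=1/6)
  d_1[1] = 0*1/4 + 2/3*5/16 + 1/6*1/4 + 1/6*7/16 = 31/96
  d_1[2] = 0*9/16 + 2/3*3/16 + 1/6*5/16 + 1/6*1/16 = 3/16
  d_1[3] = 0*1/16 + 2/3*3/16 + 1/6*1/4 + 1/6*3/16 = 19/96
  d_1[4] = 0*1/8 + 2/3*5/16 + 1/6*3/16 + 1/6*5/16 = 7/24
d_1 = (1=31/96, 2=3/16, 3=19/96, 4=7/24)
  d_2[1] = 31/96*1/4 + 3/16*5/16 + 19/96*1/4 + 7/24*7/16 = 81/256
  d_2[2] = 31/96*9/16 + 3/16*3/16 + 19/96*5/16 + 7/24*1/16 = 19/64
  d_2[3] = 31/96*1/16 + 3/16*3/16 + 19/96*1/4 + 7/24*3/16 = 245/1536
  d_2[4] = 31/96*1/8 + 3/16*5/16 + 19/96*3/16 + 7/24*5/16 = 349/1536
d_2 = (1=81/256, 2=19/64, 3=245/1536, 4=349/1536)
  d_3[1] = 81/256*1/4 + 19/64*5/16 + 245/1536*1/4 + 349/1536*7/16 = 2549/8192
  d_3[2] = 81/256*9/16 + 19/64*3/16 + 245/1536*5/16 + 349/1536*1/16 = 1829/6144
  d_3[3] = 81/256*1/16 + 19/64*3/16 + 245/1536*1/4 + 349/1536*3/16 = 3881/24576
  d_3[4] = 81/256*1/8 + 19/64*5/16 + 245/1536*3/16 + 349/1536*5/16 = 1433/6144
d_3 = (1=2549/8192, 2=1829/6144, 3=3881/24576, 4=1433/6144)

Answer: 2549/8192 1829/6144 3881/24576 1433/6144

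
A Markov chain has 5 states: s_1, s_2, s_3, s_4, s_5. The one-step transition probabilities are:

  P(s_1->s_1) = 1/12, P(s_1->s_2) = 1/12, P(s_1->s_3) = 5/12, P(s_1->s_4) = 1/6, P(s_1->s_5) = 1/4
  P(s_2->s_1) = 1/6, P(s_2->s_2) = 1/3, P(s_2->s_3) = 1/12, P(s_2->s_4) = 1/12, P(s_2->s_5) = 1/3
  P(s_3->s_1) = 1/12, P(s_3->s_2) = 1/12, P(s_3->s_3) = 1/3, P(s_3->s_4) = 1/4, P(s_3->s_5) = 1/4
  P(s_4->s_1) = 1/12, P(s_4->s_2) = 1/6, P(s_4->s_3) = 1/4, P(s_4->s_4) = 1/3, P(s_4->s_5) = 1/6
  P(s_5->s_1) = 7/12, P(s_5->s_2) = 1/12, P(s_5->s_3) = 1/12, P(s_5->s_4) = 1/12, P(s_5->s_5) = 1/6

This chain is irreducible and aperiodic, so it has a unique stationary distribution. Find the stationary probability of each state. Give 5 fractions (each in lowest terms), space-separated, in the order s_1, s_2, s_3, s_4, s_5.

The stationary distribution satisfies pi = pi * P, i.e.:
  pi_s_1 = 1/12*pi_s_1 + 1/6*pi_s_2 + 1/12*pi_s_3 + 1/12*pi_s_4 + 7/12*pi_s_5
  pi_s_2 = 1/12*pi_s_1 + 1/3*pi_s_2 + 1/12*pi_s_3 + 1/6*pi_s_4 + 1/12*pi_s_5
  pi_s_3 = 5/12*pi_s_1 + 1/12*pi_s_2 + 1/3*pi_s_3 + 1/4*pi_s_4 + 1/12*pi_s_5
  pi_s_4 = 1/6*pi_s_1 + 1/12*pi_s_2 + 1/4*pi_s_3 + 1/3*pi_s_4 + 1/12*pi_s_5
  pi_s_5 = 1/4*pi_s_1 + 1/3*pi_s_2 + 1/4*pi_s_3 + 1/6*pi_s_4 + 1/6*pi_s_5
with normalization: pi_s_1 + pi_s_2 + pi_s_3 + pi_s_4 + pi_s_5 = 1.

Using the first 4 balance equations plus normalization, the linear system A*pi = b is:
  [-11/12, 1/6, 1/12, 1/12, 7/12] . pi = 0
  [1/12, -2/3, 1/12, 1/6, 1/12] . pi = 0
  [5/12, 1/12, -2/3, 1/4, 1/12] . pi = 0
  [1/6, 1/12, 1/4, -2/3, 1/12] . pi = 0
  [1, 1, 1, 1, 1] . pi = 1

Solving yields:
  pi_s_1 = 11/53
  pi_s_2 = 7/53
  pi_s_3 = 13/53
  pi_s_4 = 10/53
  pi_s_5 = 12/53

Verification (pi * P):
  11/53*1/12 + 7/53*1/6 + 13/53*1/12 + 10/53*1/12 + 12/53*7/12 = 11/53 = pi_s_1  (ok)
  11/53*1/12 + 7/53*1/3 + 13/53*1/12 + 10/53*1/6 + 12/53*1/12 = 7/53 = pi_s_2  (ok)
  11/53*5/12 + 7/53*1/12 + 13/53*1/3 + 10/53*1/4 + 12/53*1/12 = 13/53 = pi_s_3  (ok)
  11/53*1/6 + 7/53*1/12 + 13/53*1/4 + 10/53*1/3 + 12/53*1/12 = 10/53 = pi_s_4  (ok)
  11/53*1/4 + 7/53*1/3 + 13/53*1/4 + 10/53*1/6 + 12/53*1/6 = 12/53 = pi_s_5  (ok)

Answer: 11/53 7/53 13/53 10/53 12/53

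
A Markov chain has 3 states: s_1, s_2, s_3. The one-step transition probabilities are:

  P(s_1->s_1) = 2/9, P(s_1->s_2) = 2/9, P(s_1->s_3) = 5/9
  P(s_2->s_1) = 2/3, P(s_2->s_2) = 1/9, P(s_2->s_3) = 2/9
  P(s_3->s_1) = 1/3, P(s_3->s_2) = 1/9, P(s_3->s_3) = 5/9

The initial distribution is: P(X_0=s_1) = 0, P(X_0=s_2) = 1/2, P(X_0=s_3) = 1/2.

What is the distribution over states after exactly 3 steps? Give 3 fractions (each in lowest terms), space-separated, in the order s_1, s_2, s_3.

Propagating the distribution step by step (d_{t+1} = d_t * P):
d_0 = (s_1=0, s_2=1/2, s_3=1/2)
  d_1[s_1] = 0*2/9 + 1/2*2/3 + 1/2*1/3 = 1/2
  d_1[s_2] = 0*2/9 + 1/2*1/9 + 1/2*1/9 = 1/9
  d_1[s_3] = 0*5/9 + 1/2*2/9 + 1/2*5/9 = 7/18
d_1 = (s_1=1/2, s_2=1/9, s_3=7/18)
  d_2[s_1] = 1/2*2/9 + 1/9*2/3 + 7/18*1/3 = 17/54
  d_2[s_2] = 1/2*2/9 + 1/9*1/9 + 7/18*1/9 = 1/6
  d_2[s_3] = 1/2*5/9 + 1/9*2/9 + 7/18*5/9 = 14/27
d_2 = (s_1=17/54, s_2=1/6, s_3=14/27)
  d_3[s_1] = 17/54*2/9 + 1/6*2/3 + 14/27*1/3 = 86/243
  d_3[s_2] = 17/54*2/9 + 1/6*1/9 + 14/27*1/9 = 71/486
  d_3[s_3] = 17/54*5/9 + 1/6*2/9 + 14/27*5/9 = 1/2
d_3 = (s_1=86/243, s_2=71/486, s_3=1/2)

Answer: 86/243 71/486 1/2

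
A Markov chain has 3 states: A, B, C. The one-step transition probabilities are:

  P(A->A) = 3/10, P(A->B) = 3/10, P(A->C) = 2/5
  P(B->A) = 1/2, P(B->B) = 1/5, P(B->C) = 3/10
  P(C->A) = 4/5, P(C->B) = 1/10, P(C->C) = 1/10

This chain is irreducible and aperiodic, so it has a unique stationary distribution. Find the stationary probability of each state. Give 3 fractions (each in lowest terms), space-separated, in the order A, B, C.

Answer: 23/47 31/141 41/141

Derivation:
The stationary distribution satisfies pi = pi * P, i.e.:
  pi_A = 3/10*pi_A + 1/2*pi_B + 4/5*pi_C
  pi_B = 3/10*pi_A + 1/5*pi_B + 1/10*pi_C
  pi_C = 2/5*pi_A + 3/10*pi_B + 1/10*pi_C
with normalization: pi_A + pi_B + pi_C = 1.

Using the first 2 balance equations plus normalization, the linear system A*pi = b is:
  [-7/10, 1/2, 4/5] . pi = 0
  [3/10, -4/5, 1/10] . pi = 0
  [1, 1, 1] . pi = 1

Solving yields:
  pi_A = 23/47
  pi_B = 31/141
  pi_C = 41/141

Verification (pi * P):
  23/47*3/10 + 31/141*1/2 + 41/141*4/5 = 23/47 = pi_A  (ok)
  23/47*3/10 + 31/141*1/5 + 41/141*1/10 = 31/141 = pi_B  (ok)
  23/47*2/5 + 31/141*3/10 + 41/141*1/10 = 41/141 = pi_C  (ok)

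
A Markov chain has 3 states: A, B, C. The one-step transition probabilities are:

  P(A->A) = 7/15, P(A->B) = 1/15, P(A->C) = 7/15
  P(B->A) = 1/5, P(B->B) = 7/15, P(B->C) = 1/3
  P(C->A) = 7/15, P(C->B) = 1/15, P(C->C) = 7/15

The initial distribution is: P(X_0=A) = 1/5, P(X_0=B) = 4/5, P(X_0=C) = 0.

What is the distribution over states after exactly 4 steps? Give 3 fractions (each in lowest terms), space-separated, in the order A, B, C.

Propagating the distribution step by step (d_{t+1} = d_t * P):
d_0 = (A=1/5, B=4/5, C=0)
  d_1[A] = 1/5*7/15 + 4/5*1/5 + 0*7/15 = 19/75
  d_1[B] = 1/5*1/15 + 4/5*7/15 + 0*1/15 = 29/75
  d_1[C] = 1/5*7/15 + 4/5*1/3 + 0*7/15 = 9/25
d_1 = (A=19/75, B=29/75, C=9/25)
  d_2[A] = 19/75*7/15 + 29/75*1/5 + 9/25*7/15 = 409/1125
  d_2[B] = 19/75*1/15 + 29/75*7/15 + 9/25*1/15 = 83/375
  d_2[C] = 19/75*7/15 + 29/75*1/3 + 9/25*7/15 = 467/1125
d_2 = (A=409/1125, B=83/375, C=467/1125)
  d_3[A] = 409/1125*7/15 + 83/375*1/5 + 467/1125*7/15 = 2293/5625
  d_3[B] = 409/1125*1/15 + 83/375*7/15 + 467/1125*1/15 = 97/625
  d_3[C] = 409/1125*7/15 + 83/375*1/3 + 467/1125*7/15 = 2459/5625
d_3 = (A=2293/5625, B=97/625, C=2459/5625)
  d_4[A] = 2293/5625*7/15 + 97/625*1/5 + 2459/5625*7/15 = 1329/3125
  d_4[B] = 2293/5625*1/15 + 97/625*7/15 + 2459/5625*1/15 = 1207/9375
  d_4[C] = 2293/5625*7/15 + 97/625*1/3 + 2459/5625*7/15 = 4181/9375
d_4 = (A=1329/3125, B=1207/9375, C=4181/9375)

Answer: 1329/3125 1207/9375 4181/9375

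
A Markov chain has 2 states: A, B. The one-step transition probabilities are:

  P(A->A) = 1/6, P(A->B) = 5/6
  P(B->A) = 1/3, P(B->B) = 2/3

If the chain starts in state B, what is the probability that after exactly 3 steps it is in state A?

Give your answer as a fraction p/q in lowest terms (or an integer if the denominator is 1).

Answer: 31/108

Derivation:
Computing P^3 by repeated multiplication:
P^1 =
  A: [1/6, 5/6]
  B: [1/3, 2/3]
P^2 =
  A: [11/36, 25/36]
  B: [5/18, 13/18]
P^3 =
  A: [61/216, 155/216]
  B: [31/108, 77/108]

(P^3)[B -> A] = 31/108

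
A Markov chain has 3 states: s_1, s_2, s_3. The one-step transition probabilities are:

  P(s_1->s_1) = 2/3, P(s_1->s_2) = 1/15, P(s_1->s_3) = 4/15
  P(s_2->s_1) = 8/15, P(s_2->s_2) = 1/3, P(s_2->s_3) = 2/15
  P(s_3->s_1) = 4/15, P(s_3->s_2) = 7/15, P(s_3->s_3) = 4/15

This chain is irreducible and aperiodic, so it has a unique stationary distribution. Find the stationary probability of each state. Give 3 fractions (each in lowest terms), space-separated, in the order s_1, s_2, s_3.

Answer: 32/59 13/59 14/59

Derivation:
The stationary distribution satisfies pi = pi * P, i.e.:
  pi_s_1 = 2/3*pi_s_1 + 8/15*pi_s_2 + 4/15*pi_s_3
  pi_s_2 = 1/15*pi_s_1 + 1/3*pi_s_2 + 7/15*pi_s_3
  pi_s_3 = 4/15*pi_s_1 + 2/15*pi_s_2 + 4/15*pi_s_3
with normalization: pi_s_1 + pi_s_2 + pi_s_3 = 1.

Using the first 2 balance equations plus normalization, the linear system A*pi = b is:
  [-1/3, 8/15, 4/15] . pi = 0
  [1/15, -2/3, 7/15] . pi = 0
  [1, 1, 1] . pi = 1

Solving yields:
  pi_s_1 = 32/59
  pi_s_2 = 13/59
  pi_s_3 = 14/59

Verification (pi * P):
  32/59*2/3 + 13/59*8/15 + 14/59*4/15 = 32/59 = pi_s_1  (ok)
  32/59*1/15 + 13/59*1/3 + 14/59*7/15 = 13/59 = pi_s_2  (ok)
  32/59*4/15 + 13/59*2/15 + 14/59*4/15 = 14/59 = pi_s_3  (ok)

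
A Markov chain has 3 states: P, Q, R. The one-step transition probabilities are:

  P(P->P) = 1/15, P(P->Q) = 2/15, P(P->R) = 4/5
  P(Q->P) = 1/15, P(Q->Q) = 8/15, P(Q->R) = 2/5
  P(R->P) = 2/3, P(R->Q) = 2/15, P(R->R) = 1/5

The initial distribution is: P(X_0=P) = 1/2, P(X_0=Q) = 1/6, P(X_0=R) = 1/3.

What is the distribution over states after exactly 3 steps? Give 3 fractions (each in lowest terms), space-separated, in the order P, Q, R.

Propagating the distribution step by step (d_{t+1} = d_t * P):
d_0 = (P=1/2, Q=1/6, R=1/3)
  d_1[P] = 1/2*1/15 + 1/6*1/15 + 1/3*2/3 = 4/15
  d_1[Q] = 1/2*2/15 + 1/6*8/15 + 1/3*2/15 = 1/5
  d_1[R] = 1/2*4/5 + 1/6*2/5 + 1/3*1/5 = 8/15
d_1 = (P=4/15, Q=1/5, R=8/15)
  d_2[P] = 4/15*1/15 + 1/5*1/15 + 8/15*2/3 = 29/75
  d_2[Q] = 4/15*2/15 + 1/5*8/15 + 8/15*2/15 = 16/75
  d_2[R] = 4/15*4/5 + 1/5*2/5 + 8/15*1/5 = 2/5
d_2 = (P=29/75, Q=16/75, R=2/5)
  d_3[P] = 29/75*1/15 + 16/75*1/15 + 2/5*2/3 = 23/75
  d_3[Q] = 29/75*2/15 + 16/75*8/15 + 2/5*2/15 = 82/375
  d_3[R] = 29/75*4/5 + 16/75*2/5 + 2/5*1/5 = 178/375
d_3 = (P=23/75, Q=82/375, R=178/375)

Answer: 23/75 82/375 178/375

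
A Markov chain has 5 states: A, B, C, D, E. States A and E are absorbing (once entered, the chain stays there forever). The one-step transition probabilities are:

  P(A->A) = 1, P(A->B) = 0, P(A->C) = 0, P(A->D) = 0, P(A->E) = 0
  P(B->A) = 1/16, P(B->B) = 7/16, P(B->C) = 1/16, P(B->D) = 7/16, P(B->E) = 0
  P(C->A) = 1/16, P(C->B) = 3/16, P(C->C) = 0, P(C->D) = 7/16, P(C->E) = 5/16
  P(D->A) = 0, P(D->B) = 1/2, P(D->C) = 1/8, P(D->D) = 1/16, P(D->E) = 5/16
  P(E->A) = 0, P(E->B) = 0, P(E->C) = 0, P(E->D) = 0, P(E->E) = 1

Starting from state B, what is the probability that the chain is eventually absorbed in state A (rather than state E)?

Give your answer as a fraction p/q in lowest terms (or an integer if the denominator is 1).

Let a_i = P(absorbed in A | start in state i).
Boundary conditions: a_A = 1, a_E = 0.
For each transient state i, a_i = sum_j P(i->j) * a_j:
  a_B = 1/16*a_A + 7/16*a_B + 1/16*a_C + 7/16*a_D + 0*a_E
  a_C = 1/16*a_A + 3/16*a_B + 0*a_C + 7/16*a_D + 5/16*a_E
  a_D = 0*a_A + 1/2*a_B + 1/8*a_C + 1/16*a_D + 5/16*a_E

Substituting a_A = 1 and a_E = 0, rearrange to (I - Q) a = r where r[i] = P(i -> A):
  [9/16, -1/16, -7/16] . (a_B, a_C, a_D) = 1/16
  [-3/16, 1, -7/16] . (a_B, a_C, a_D) = 1/16
  [-1/2, -1/8, 15/16] . (a_B, a_C, a_D) = 0

Solving yields:
  a_B = 51/199
  a_C = 36/199
  a_D = 32/199

Starting state is B, so the absorption probability is a_B = 51/199.

Answer: 51/199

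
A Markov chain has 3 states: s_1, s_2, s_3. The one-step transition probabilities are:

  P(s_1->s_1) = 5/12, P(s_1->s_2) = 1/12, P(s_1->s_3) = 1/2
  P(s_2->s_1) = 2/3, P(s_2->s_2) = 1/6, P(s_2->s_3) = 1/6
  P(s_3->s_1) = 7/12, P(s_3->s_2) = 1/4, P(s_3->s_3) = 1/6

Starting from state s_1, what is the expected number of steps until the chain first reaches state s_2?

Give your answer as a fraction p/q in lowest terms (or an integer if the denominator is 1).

Let h_i = expected steps to first reach s_2 from state i.
Boundary: h_s_2 = 0.
First-step equations for the other states:
  h_s_1 = 1 + 5/12*h_s_1 + 1/12*h_s_2 + 1/2*h_s_3
  h_s_3 = 1 + 7/12*h_s_1 + 1/4*h_s_2 + 1/6*h_s_3

Substituting h_s_2 = 0 and rearranging gives the linear system (I - Q) h = 1:
  [7/12, -1/2] . (h_s_1, h_s_3) = 1
  [-7/12, 5/6] . (h_s_1, h_s_3) = 1

Solving yields:
  h_s_1 = 48/7
  h_s_3 = 6

Starting state is s_1, so the expected hitting time is h_s_1 = 48/7.

Answer: 48/7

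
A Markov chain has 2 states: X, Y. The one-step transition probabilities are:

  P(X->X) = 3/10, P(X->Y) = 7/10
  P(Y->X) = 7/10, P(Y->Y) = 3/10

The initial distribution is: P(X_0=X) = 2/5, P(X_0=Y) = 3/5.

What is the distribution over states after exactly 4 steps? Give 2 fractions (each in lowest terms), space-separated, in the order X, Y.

Propagating the distribution step by step (d_{t+1} = d_t * P):
d_0 = (X=2/5, Y=3/5)
  d_1[X] = 2/5*3/10 + 3/5*7/10 = 27/50
  d_1[Y] = 2/5*7/10 + 3/5*3/10 = 23/50
d_1 = (X=27/50, Y=23/50)
  d_2[X] = 27/50*3/10 + 23/50*7/10 = 121/250
  d_2[Y] = 27/50*7/10 + 23/50*3/10 = 129/250
d_2 = (X=121/250, Y=129/250)
  d_3[X] = 121/250*3/10 + 129/250*7/10 = 633/1250
  d_3[Y] = 121/250*7/10 + 129/250*3/10 = 617/1250
d_3 = (X=633/1250, Y=617/1250)
  d_4[X] = 633/1250*3/10 + 617/1250*7/10 = 3109/6250
  d_4[Y] = 633/1250*7/10 + 617/1250*3/10 = 3141/6250
d_4 = (X=3109/6250, Y=3141/6250)

Answer: 3109/6250 3141/6250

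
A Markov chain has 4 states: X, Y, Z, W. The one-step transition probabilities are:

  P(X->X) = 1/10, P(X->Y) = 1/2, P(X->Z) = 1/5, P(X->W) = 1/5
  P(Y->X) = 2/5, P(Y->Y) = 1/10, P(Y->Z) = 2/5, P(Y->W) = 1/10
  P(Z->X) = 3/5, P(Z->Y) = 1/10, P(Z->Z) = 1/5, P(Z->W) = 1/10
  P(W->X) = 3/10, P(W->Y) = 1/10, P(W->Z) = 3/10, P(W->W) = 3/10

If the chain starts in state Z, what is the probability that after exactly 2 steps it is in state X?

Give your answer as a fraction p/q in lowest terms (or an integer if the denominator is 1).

Answer: 1/4

Derivation:
Computing P^2 by repeated multiplication:
P^1 =
  X: [1/10, 1/2, 1/5, 1/5]
  Y: [2/5, 1/10, 2/5, 1/10]
  Z: [3/5, 1/10, 1/5, 1/10]
  W: [3/10, 1/10, 3/10, 3/10]
P^2 =
  X: [39/100, 7/50, 8/25, 3/20]
  Y: [7/20, 13/50, 23/100, 4/25]
  Z: [1/4, 17/50, 23/100, 9/50]
  W: [17/50, 11/50, 1/4, 19/100]

(P^2)[Z -> X] = 1/4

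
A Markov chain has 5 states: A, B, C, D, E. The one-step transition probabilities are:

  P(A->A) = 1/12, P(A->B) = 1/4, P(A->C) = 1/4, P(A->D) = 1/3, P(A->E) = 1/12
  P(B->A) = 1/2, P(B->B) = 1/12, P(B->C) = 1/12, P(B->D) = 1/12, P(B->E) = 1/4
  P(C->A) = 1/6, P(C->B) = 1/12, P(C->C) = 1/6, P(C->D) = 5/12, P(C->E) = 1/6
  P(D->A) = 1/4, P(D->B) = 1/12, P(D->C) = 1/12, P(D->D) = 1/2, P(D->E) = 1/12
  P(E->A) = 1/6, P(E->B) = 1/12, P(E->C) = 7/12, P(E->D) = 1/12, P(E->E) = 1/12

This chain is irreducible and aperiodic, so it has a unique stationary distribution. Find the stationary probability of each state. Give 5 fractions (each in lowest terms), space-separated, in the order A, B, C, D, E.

The stationary distribution satisfies pi = pi * P, i.e.:
  pi_A = 1/12*pi_A + 1/2*pi_B + 1/6*pi_C + 1/4*pi_D + 1/6*pi_E
  pi_B = 1/4*pi_A + 1/12*pi_B + 1/12*pi_C + 1/12*pi_D + 1/12*pi_E
  pi_C = 1/4*pi_A + 1/12*pi_B + 1/6*pi_C + 1/12*pi_D + 7/12*pi_E
  pi_D = 1/3*pi_A + 1/12*pi_B + 5/12*pi_C + 1/2*pi_D + 1/12*pi_E
  pi_E = 1/12*pi_A + 1/4*pi_B + 1/6*pi_C + 1/12*pi_D + 1/12*pi_E
with normalization: pi_A + pi_B + pi_C + pi_D + pi_E = 1.

Using the first 4 balance equations plus normalization, the linear system A*pi = b is:
  [-11/12, 1/2, 1/6, 1/4, 1/6] . pi = 0
  [1/4, -11/12, 1/12, 1/12, 1/12] . pi = 0
  [1/4, 1/12, -5/6, 1/12, 7/12] . pi = 0
  [1/3, 1/12, 5/12, -1/2, 1/12] . pi = 0
  [1, 1, 1, 1, 1] . pi = 1

Solving yields:
  pi_A = 5/23
  pi_B = 11/92
  pi_C = 9/46
  pi_D = 8/23
  pi_E = 11/92

Verification (pi * P):
  5/23*1/12 + 11/92*1/2 + 9/46*1/6 + 8/23*1/4 + 11/92*1/6 = 5/23 = pi_A  (ok)
  5/23*1/4 + 11/92*1/12 + 9/46*1/12 + 8/23*1/12 + 11/92*1/12 = 11/92 = pi_B  (ok)
  5/23*1/4 + 11/92*1/12 + 9/46*1/6 + 8/23*1/12 + 11/92*7/12 = 9/46 = pi_C  (ok)
  5/23*1/3 + 11/92*1/12 + 9/46*5/12 + 8/23*1/2 + 11/92*1/12 = 8/23 = pi_D  (ok)
  5/23*1/12 + 11/92*1/4 + 9/46*1/6 + 8/23*1/12 + 11/92*1/12 = 11/92 = pi_E  (ok)

Answer: 5/23 11/92 9/46 8/23 11/92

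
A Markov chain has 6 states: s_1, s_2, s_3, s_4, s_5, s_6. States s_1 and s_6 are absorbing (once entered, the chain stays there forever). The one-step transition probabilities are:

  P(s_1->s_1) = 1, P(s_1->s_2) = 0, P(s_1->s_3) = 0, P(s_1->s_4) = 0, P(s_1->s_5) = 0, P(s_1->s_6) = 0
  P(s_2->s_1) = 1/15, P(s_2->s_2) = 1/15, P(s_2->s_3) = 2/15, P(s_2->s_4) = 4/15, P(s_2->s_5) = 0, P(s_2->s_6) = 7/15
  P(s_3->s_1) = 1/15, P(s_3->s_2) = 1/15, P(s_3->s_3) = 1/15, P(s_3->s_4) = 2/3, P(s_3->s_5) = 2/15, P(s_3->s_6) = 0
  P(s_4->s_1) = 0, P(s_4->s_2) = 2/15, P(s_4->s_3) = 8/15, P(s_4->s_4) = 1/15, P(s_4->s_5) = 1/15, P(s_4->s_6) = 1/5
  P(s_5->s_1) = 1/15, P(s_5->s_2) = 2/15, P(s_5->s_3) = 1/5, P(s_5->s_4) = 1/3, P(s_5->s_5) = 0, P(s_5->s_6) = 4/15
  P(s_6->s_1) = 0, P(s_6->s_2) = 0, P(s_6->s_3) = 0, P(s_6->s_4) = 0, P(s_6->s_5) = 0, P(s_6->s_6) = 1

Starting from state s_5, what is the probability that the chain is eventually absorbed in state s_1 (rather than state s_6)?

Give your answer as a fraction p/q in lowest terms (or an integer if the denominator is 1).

Answer: 1595/8549

Derivation:
Let a_i = P(absorbed in s_1 | start in state i).
Boundary conditions: a_s_1 = 1, a_s_6 = 0.
For each transient state i, a_i = sum_j P(i->j) * a_j:
  a_s_2 = 1/15*a_s_1 + 1/15*a_s_2 + 2/15*a_s_3 + 4/15*a_s_4 + 0*a_s_5 + 7/15*a_s_6
  a_s_3 = 1/15*a_s_1 + 1/15*a_s_2 + 1/15*a_s_3 + 2/3*a_s_4 + 2/15*a_s_5 + 0*a_s_6
  a_s_4 = 0*a_s_1 + 2/15*a_s_2 + 8/15*a_s_3 + 1/15*a_s_4 + 1/15*a_s_5 + 1/5*a_s_6
  a_s_5 = 1/15*a_s_1 + 2/15*a_s_2 + 1/5*a_s_3 + 1/3*a_s_4 + 0*a_s_5 + 4/15*a_s_6

Substituting a_s_1 = 1 and a_s_6 = 0, rearrange to (I - Q) a = r where r[i] = P(i -> s_1):
  [14/15, -2/15, -4/15, 0] . (a_s_2, a_s_3, a_s_4, a_s_5) = 1/15
  [-1/15, 14/15, -2/3, -2/15] . (a_s_2, a_s_3, a_s_4, a_s_5) = 1/15
  [-2/15, -8/15, 14/15, -1/15] . (a_s_2, a_s_3, a_s_4, a_s_5) = 0
  [-2/15, -1/5, -1/3, 1] . (a_s_2, a_s_3, a_s_4, a_s_5) = 1/15

Solving yields:
  a_s_2 = 1287/8549
  a_s_3 = 3863/17098
  a_s_4 = 2803/17098
  a_s_5 = 1595/8549

Starting state is s_5, so the absorption probability is a_s_5 = 1595/8549.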